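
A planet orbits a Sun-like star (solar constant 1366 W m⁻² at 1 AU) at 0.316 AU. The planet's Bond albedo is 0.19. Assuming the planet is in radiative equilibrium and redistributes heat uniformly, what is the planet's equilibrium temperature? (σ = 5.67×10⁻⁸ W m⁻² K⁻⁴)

T_eq ≈ 470 K

Flux at 0.316 AU: S = 1366/0.316² = 1.37×10⁴ W m⁻².
Energy balance: absorbed = emitted ⇒ πR²·S(1−A) = 4πR²·σT_eq⁴, so T_eq⁴ = S(1−A)/(4σ).
T_eq = [1.37×10⁴ × 0.81 / (4 × 5.67×10⁻⁸)]^(1/4) = (4.89×10¹⁰)^(1/4) = 470 K.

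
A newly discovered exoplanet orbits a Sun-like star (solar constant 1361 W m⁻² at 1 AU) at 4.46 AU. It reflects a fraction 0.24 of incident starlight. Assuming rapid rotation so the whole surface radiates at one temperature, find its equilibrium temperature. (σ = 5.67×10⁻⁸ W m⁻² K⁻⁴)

Flux at 4.46 AU: S = 1361/4.46² = 68.4 W m⁻².
Energy balance: absorbed = emitted ⇒ πR²·S(1−A) = 4πR²·σT_eq⁴, so T_eq⁴ = S(1−A)/(4σ).
T_eq = [68.4 × 0.76 / (4 × 5.67×10⁻⁸)]^(1/4) = (2.29×10⁸)^(1/4) = 123 K.

T_eq ≈ 123 K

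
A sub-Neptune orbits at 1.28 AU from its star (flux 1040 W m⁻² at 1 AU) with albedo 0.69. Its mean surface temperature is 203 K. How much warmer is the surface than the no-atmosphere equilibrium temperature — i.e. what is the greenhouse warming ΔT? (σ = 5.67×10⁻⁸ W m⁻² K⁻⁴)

S = 1040/1.28² = 634.8 W m⁻².
T_eq = [S(1−A)/(4σ)]^(1/4) = [634.8×0.31/(4×5.67×10⁻⁸)]^(1/4) = 171.6 K.
ΔT = T_surf − T_eq = 203 − 171.6.

ΔT ≈ 31.4 K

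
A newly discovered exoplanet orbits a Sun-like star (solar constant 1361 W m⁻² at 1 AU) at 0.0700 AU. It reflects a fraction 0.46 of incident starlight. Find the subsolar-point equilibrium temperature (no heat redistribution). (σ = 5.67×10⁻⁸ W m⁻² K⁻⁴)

T_ss ≈ 1280 K

Flux at 0.0700 AU: S = 1361/0.0700² = 2.78×10⁵ W m⁻².
At the subsolar point the surface absorbs S(1−A) and emits σT⁴ per unit area — no factor of 4, since only the local patch is in balance.
T = [2.78×10⁵ × 0.54 / 5.67×10⁻⁸]^(1/4) = (2.65×10¹²)^(1/4) = 1280 K.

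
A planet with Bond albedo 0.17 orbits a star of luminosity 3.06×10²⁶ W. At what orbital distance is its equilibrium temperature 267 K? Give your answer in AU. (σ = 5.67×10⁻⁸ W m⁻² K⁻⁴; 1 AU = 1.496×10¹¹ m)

From T_eq⁴ = L(1−A)/(16πσd²): d = √[L(1−A)/(16πσT_eq⁴)].
d = √[3.06×10²⁶ × 0.83 / (16π × 5.67×10⁻⁸ × (267)⁴)] = 1.32×10¹¹ m = 0.885 AU.

d ≈ 0.885 AU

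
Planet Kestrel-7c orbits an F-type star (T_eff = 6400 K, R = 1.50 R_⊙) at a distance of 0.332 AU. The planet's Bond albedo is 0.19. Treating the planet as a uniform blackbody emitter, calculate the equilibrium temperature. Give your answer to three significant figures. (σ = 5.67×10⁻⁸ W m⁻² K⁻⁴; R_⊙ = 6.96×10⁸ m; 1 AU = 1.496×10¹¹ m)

T_eq ≈ 622 K

R_⋆ = 1.50 × 6.96×10⁸ = 1.04×10⁹ m.
d = 0.332 AU = 4.97×10¹⁰ m.
L = 4πR_⋆²σT_⋆⁴ = 4π(1.04×10⁹)² × 5.67×10⁻⁸ × (6400)⁴ = 1.30×10²⁷ W.
S = L/(4πd²) = 4.20×10⁴ W m⁻².
Energy balance: absorbed = emitted ⇒ πR²·S(1−A) = 4πR²·σT_eq⁴, so T_eq⁴ = S(1−A)/(4σ).
T_eq = [4.20×10⁴ × 0.81 / (4 × 5.67×10⁻⁸)]^(1/4) = (1.50×10¹¹)^(1/4) = 622 K.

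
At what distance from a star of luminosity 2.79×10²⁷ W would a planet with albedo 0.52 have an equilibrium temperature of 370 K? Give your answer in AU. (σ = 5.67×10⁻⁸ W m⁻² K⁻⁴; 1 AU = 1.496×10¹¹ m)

d ≈ 1.06 AU

From T_eq⁴ = L(1−A)/(16πσd²): d = √[L(1−A)/(16πσT_eq⁴)].
d = √[2.79×10²⁷ × 0.48 / (16π × 5.67×10⁻⁸ × (370)⁴)] = 1.58×10¹¹ m = 1.06 AU.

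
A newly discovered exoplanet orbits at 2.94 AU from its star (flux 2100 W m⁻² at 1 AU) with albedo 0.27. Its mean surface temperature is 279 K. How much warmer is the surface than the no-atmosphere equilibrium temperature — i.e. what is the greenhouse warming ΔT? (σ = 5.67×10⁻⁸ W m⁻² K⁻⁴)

ΔT ≈ 111.8 K

S = 2100/2.94² = 243.0 W m⁻².
T_eq = [S(1−A)/(4σ)]^(1/4) = [243.0×0.73/(4×5.67×10⁻⁸)]^(1/4) = 167.2 K.
ΔT = T_surf − T_eq = 279 − 167.2.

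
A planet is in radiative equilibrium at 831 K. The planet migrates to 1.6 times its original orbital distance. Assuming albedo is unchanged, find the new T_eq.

T_eq ∝ L^(1/4) · d^(−1/2).
T′ = 831 / 1.6^(1/2) = 657 K.

T_eq ≈ 657 K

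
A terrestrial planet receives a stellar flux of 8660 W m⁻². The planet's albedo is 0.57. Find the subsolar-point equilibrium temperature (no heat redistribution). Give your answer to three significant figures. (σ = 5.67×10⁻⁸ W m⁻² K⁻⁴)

At the subsolar point the surface absorbs S(1−A) and emits σT⁴ per unit area — no factor of 4, since only the local patch is in balance.
T = [8660 × 0.43 / 5.67×10⁻⁸]^(1/4) = (6.57×10¹⁰)^(1/4) = 506 K.

T_ss ≈ 506 K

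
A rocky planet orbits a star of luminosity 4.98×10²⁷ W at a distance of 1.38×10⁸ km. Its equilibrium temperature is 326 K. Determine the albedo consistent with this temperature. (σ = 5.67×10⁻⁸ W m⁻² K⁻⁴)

A ≈ 0.88

d = 1.38×10⁸ km = 1.38×10¹¹ m.
Flux: S = L/(4πd²) = 4.98×10²⁷/(4π×(1.38×10¹¹)²) = 2.08×10⁴ W m⁻².
From T_eq⁴ = S(1−A)/(4σ): 1−A = 4σT_eq⁴/S.
1−A = 4 × 5.67×10⁻⁸ × (326)⁴ / 2.08×10⁴ = 0.123.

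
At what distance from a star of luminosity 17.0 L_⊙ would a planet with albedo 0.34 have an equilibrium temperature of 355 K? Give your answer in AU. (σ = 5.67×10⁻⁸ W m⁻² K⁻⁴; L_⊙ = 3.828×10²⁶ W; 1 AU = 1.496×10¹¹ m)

d ≈ 2.06 AU

L = 17.0 × 3.828×10²⁶ = 6.51×10²⁷ W.
From T_eq⁴ = L(1−A)/(16πσd²): d = √[L(1−A)/(16πσT_eq⁴)].
d = √[6.51×10²⁷ × 0.66 / (16π × 5.67×10⁻⁸ × (355)⁴)] = 3.08×10¹¹ m = 2.06 AU.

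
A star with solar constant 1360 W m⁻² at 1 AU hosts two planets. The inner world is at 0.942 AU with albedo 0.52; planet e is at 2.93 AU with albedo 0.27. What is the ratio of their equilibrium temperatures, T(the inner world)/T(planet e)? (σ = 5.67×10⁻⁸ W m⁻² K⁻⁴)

T₁/T₂ ≈ 1.588

T_eq = [S₀(1−A)/(4σd²)]^(1/4), so T ∝ (1−A)^(1/4) / √d.
T₁ = [1360×0.48/(4×5.67×10⁻⁸×0.942²)]^(1/4) = 238.65 K.
T₂ = [1360×0.73/(4×5.67×10⁻⁸×2.93²)]^(1/4) = 150.27 K.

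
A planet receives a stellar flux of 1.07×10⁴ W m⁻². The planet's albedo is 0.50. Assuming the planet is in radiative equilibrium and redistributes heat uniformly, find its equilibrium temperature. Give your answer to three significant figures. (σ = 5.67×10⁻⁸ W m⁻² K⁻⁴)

Energy balance: absorbed = emitted ⇒ πR²·S(1−A) = 4πR²·σT_eq⁴, so T_eq⁴ = S(1−A)/(4σ).
T_eq = [1.07×10⁴ × 0.50 / (4 × 5.67×10⁻⁸)]^(1/4) = (2.36×10¹⁰)^(1/4) = 392 K.

T_eq ≈ 392 K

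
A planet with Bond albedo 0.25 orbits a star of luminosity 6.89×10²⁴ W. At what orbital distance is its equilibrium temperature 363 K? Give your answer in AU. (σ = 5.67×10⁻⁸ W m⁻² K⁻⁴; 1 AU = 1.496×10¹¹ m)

From T_eq⁴ = L(1−A)/(16πσd²): d = √[L(1−A)/(16πσT_eq⁴)].
d = √[6.89×10²⁴ × 0.75 / (16π × 5.67×10⁻⁸ × (363)⁴)] = 1.02×10¹⁰ m = 0.0683 AU.

d ≈ 0.0683 AU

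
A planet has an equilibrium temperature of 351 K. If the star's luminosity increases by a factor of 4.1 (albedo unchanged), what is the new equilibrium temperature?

T_eq ≈ 499 K

T_eq ∝ L^(1/4) · d^(−1/2).
T′ = 351 × 4.1^(1/4) = 499 K.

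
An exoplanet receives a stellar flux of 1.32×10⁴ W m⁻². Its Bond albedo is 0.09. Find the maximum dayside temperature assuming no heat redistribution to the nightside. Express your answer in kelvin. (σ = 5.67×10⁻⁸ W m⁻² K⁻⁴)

With no redistribution each surface element balances locally: S(1−A) = σT⁴.
T = [1.32×10⁴ × 0.91 / 5.67×10⁻⁸]^(1/4) = (2.12×10¹¹)^(1/4) = 678 K.

T_ss ≈ 678 K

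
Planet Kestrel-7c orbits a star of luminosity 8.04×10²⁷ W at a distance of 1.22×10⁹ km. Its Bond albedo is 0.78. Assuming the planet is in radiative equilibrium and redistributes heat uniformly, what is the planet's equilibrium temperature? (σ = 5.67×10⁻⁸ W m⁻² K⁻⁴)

T_eq ≈ 143 K

d = 1.22×10⁹ km = 1.22×10¹² m.
Flux: S = L/(4πd²) = 8.04×10²⁷/(4π×(1.22×10¹²)²) = 430 W m⁻².
Energy balance: absorbed = emitted ⇒ πR²·S(1−A) = 4πR²·σT_eq⁴, so T_eq⁴ = S(1−A)/(4σ).
T_eq = [430 × 0.22 / (4 × 5.67×10⁻⁸)]^(1/4) = (4.17×10⁸)^(1/4) = 143 K.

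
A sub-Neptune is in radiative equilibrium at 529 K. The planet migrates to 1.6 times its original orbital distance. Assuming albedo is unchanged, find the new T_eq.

T_eq ∝ L^(1/4) · d^(−1/2).
T′ = 529 / 1.6^(1/2) = 418 K.

T_eq ≈ 418 K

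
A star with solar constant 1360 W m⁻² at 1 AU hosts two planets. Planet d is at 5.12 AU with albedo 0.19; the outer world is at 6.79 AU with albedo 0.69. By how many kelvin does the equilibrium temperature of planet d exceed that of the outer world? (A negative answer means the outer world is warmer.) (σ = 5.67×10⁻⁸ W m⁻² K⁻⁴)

ΔT ≈ 37.0 K

T_eq = [S₀(1−A)/(4σd²)]^(1/4), so T ∝ (1−A)^(1/4) / √d.
T₁ = [1360×0.81/(4×5.67×10⁻⁸×5.12²)]^(1/4) = 116.67 K.
T₂ = [1360×0.31/(4×5.67×10⁻⁸×6.79²)]^(1/4) = 79.69 K.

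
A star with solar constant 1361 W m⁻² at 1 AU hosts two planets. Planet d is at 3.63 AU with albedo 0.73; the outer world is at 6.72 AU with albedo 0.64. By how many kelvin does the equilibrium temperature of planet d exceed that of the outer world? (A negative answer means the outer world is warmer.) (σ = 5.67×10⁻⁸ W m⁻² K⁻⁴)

ΔT ≈ 22.1 K

T_eq = [S₀(1−A)/(4σd²)]^(1/4), so T ∝ (1−A)^(1/4) / √d.
T₁ = [1361×0.27/(4×5.67×10⁻⁸×3.63²)]^(1/4) = 105.30 K.
T₂ = [1361×0.36/(4×5.67×10⁻⁸×6.72²)]^(1/4) = 83.17 K.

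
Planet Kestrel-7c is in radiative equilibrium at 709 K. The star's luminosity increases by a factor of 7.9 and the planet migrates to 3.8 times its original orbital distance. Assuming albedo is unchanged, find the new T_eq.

T_eq ≈ 610 K

T_eq ∝ L^(1/4) · d^(−1/2).
T′ = 709 × 7.9^(1/4) / 3.8^(1/2) = 610 K.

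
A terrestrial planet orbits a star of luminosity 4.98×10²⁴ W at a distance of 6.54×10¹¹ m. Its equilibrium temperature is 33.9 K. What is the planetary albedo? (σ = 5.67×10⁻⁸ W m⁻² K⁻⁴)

Flux: S = L/(4πd²) = 4.98×10²⁴/(4π×(6.54×10¹¹)²) = 0.927 W m⁻².
From T_eq⁴ = S(1−A)/(4σ): 1−A = 4σT_eq⁴/S.
1−A = 4 × 5.67×10⁻⁸ × (33.9)⁴ / 0.927 = 0.323.

A ≈ 0.68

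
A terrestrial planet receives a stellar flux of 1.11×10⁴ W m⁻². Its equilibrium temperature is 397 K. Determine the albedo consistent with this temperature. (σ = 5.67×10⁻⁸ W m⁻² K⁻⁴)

From T_eq⁴ = S(1−A)/(4σ): 1−A = 4σT_eq⁴/S.
1−A = 4 × 5.67×10⁻⁸ × (397)⁴ / 1.11×10⁴ = 0.508.

A ≈ 0.49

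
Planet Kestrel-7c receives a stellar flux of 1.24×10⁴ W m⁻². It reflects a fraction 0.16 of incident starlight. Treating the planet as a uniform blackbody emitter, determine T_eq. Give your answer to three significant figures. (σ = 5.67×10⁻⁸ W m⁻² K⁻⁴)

T_eq ≈ 463 K

Energy balance: absorbed = emitted ⇒ πR²·S(1−A) = 4πR²·σT_eq⁴, so T_eq⁴ = S(1−A)/(4σ).
T_eq = [1.24×10⁴ × 0.84 / (4 × 5.67×10⁻⁸)]^(1/4) = (4.59×10¹⁰)^(1/4) = 463 K.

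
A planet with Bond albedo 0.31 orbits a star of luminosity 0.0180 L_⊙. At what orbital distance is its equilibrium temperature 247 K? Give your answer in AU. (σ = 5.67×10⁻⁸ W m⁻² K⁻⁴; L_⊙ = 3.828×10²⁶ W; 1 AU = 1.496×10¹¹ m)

d ≈ 0.142 AU

L = 0.0180 × 3.828×10²⁶ = 6.89×10²⁴ W.
From T_eq⁴ = L(1−A)/(16πσd²): d = √[L(1−A)/(16πσT_eq⁴)].
d = √[6.89×10²⁴ × 0.69 / (16π × 5.67×10⁻⁸ × (247)⁴)] = 2.12×10¹⁰ m = 0.142 AU.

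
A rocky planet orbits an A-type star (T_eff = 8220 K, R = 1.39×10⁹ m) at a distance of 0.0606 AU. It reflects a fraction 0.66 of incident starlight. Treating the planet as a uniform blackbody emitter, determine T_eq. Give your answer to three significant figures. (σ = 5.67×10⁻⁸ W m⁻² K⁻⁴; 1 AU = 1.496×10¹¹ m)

T_eq ≈ 1740 K

d = 0.0606 AU = 9.07×10⁹ m.
L = 4πR_⋆²σT_⋆⁴ = 4π(1.39×10⁹)² × 5.67×10⁻⁸ × (8220)⁴ = 6.29×10²⁷ W.
S = L/(4πd²) = 6.09×10⁶ W m⁻².
Energy balance: absorbed = emitted ⇒ πR²·S(1−A) = 4πR²·σT_eq⁴, so T_eq⁴ = S(1−A)/(4σ).
T_eq = [6.09×10⁶ × 0.34 / (4 × 5.67×10⁻⁸)]^(1/4) = (9.12×10¹²)^(1/4) = 1740 K.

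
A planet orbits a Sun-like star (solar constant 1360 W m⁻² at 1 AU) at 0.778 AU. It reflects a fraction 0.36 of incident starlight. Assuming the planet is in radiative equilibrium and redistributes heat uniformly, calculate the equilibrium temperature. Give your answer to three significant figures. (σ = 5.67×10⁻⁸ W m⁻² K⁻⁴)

Flux at 0.778 AU: S = 1360/0.778² = 2250 W m⁻².
Energy balance: absorbed = emitted ⇒ πR²·S(1−A) = 4πR²·σT_eq⁴, so T_eq⁴ = S(1−A)/(4σ).
T_eq = [2250 × 0.64 / (4 × 5.67×10⁻⁸)]^(1/4) = (6.34×10⁹)^(1/4) = 282 K.

T_eq ≈ 282 K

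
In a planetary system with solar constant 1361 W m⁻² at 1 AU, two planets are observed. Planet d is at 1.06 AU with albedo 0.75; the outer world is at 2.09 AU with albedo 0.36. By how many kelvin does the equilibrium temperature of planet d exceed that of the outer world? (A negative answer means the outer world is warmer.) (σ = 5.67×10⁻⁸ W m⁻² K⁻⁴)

T_eq = [S₀(1−A)/(4σd²)]^(1/4), so T ∝ (1−A)^(1/4) / √d.
T₁ = [1361×0.25/(4×5.67×10⁻⁸×1.06²)]^(1/4) = 191.16 K.
T₂ = [1361×0.64/(4×5.67×10⁻⁸×2.09²)]^(1/4) = 172.20 K.

ΔT ≈ 19.0 K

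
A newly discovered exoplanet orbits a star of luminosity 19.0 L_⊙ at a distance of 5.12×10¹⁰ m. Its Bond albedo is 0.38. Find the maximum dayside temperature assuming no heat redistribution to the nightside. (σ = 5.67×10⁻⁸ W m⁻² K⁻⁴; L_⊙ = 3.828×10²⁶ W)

T_ss ≈ 1250 K

L = 19.0 × 3.828×10²⁶ = 7.27×10²⁷ W.
Flux: S = L/(4πd²) = 7.27×10²⁷/(4π×(5.12×10¹⁰)²) = 2.21×10⁵ W m⁻².
With no redistribution each surface element balances locally: S(1−A) = σT⁴.
T = [2.21×10⁵ × 0.62 / 5.67×10⁻⁸]^(1/4) = (2.41×10¹²)^(1/4) = 1250 K.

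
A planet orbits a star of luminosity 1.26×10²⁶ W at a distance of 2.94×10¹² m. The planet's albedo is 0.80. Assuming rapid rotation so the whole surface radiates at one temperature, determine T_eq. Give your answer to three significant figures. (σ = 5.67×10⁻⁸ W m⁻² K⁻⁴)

Flux: S = L/(4πd²) = 1.26×10²⁶/(4π×(2.94×10¹²)²) = 1.16 W m⁻².
Energy balance: absorbed = emitted ⇒ πR²·S(1−A) = 4πR²·σT_eq⁴, so T_eq⁴ = S(1−A)/(4σ).
T_eq = [1.16 × 0.20 / (4 × 5.67×10⁻⁸)]^(1/4) = (1.02×10⁶)^(1/4) = 31.8 K.

T_eq ≈ 31.8 K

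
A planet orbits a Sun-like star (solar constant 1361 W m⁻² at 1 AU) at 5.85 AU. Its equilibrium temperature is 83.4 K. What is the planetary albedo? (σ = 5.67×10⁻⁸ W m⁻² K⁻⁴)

A ≈ 0.72

Flux at 5.85 AU: S = 1361/5.85² = 39.8 W m⁻².
From T_eq⁴ = S(1−A)/(4σ): 1−A = 4σT_eq⁴/S.
1−A = 4 × 5.67×10⁻⁸ × (83.4)⁴ / 39.8 = 0.276.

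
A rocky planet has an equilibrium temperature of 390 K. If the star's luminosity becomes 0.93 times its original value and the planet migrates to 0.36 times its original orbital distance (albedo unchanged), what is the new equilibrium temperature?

T_eq ≈ 638 K

T_eq ∝ L^(1/4) · d^(−1/2).
T′ = 390 × 0.93^(1/4) / 0.36^(1/2) = 638 K.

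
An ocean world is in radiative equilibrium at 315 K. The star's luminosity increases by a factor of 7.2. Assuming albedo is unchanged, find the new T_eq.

T_eq ∝ L^(1/4) · d^(−1/2).
T′ = 315 × 7.2^(1/4) = 516 K.

T_eq ≈ 516 K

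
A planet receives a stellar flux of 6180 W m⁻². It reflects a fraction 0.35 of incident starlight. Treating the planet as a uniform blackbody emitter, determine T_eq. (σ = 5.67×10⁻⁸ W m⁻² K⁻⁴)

Energy balance: absorbed = emitted ⇒ πR²·S(1−A) = 4πR²·σT_eq⁴, so T_eq⁴ = S(1−A)/(4σ).
T_eq = [6180 × 0.65 / (4 × 5.67×10⁻⁸)]^(1/4) = (1.77×10¹⁰)^(1/4) = 365 K.

T_eq ≈ 365 K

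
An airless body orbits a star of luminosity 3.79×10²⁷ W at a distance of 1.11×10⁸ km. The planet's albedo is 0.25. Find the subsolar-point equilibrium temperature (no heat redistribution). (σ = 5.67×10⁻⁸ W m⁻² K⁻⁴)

d = 1.11×10⁸ km = 1.11×10¹¹ m.
Flux: S = L/(4πd²) = 3.79×10²⁷/(4π×(1.11×10¹¹)²) = 2.45×10⁴ W m⁻².
At the subsolar point the surface absorbs S(1−A) and emits σT⁴ per unit area — no factor of 4, since only the local patch is in balance.
T = [2.45×10⁴ × 0.75 / 5.67×10⁻⁸]^(1/4) = (3.24×10¹¹)^(1/4) = 754 K.

T_ss ≈ 754 K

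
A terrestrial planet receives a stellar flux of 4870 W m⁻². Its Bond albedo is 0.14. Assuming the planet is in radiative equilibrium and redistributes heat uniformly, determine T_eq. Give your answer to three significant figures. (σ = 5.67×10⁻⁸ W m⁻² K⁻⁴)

T_eq ≈ 369 K

Energy balance: absorbed = emitted ⇒ πR²·S(1−A) = 4πR²·σT_eq⁴, so T_eq⁴ = S(1−A)/(4σ).
T_eq = [4870 × 0.86 / (4 × 5.67×10⁻⁸)]^(1/4) = (1.85×10¹⁰)^(1/4) = 369 K.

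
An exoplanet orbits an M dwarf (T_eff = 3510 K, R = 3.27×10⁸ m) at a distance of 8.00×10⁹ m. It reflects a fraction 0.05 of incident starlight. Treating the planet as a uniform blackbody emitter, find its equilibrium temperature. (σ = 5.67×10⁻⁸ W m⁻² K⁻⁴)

T_eq ≈ 495 K

L = 4πR_⋆²σT_⋆⁴ = 4π(3.27×10⁸)² × 5.67×10⁻⁸ × (3510)⁴ = 1.16×10²⁵ W.
S = L/(4πd²) = 1.44×10⁴ W m⁻².
Energy balance: absorbed = emitted ⇒ πR²·S(1−A) = 4πR²·σT_eq⁴, so T_eq⁴ = S(1−A)/(4σ).
T_eq = [1.44×10⁴ × 0.95 / (4 × 5.67×10⁻⁸)]^(1/4) = (6.02×10¹⁰)^(1/4) = 495 K.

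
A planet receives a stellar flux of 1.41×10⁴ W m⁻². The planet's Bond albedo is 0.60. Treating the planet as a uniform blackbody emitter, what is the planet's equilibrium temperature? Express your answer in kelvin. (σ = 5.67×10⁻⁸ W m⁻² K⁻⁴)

Energy balance: absorbed = emitted ⇒ πR²·S(1−A) = 4πR²·σT_eq⁴, so T_eq⁴ = S(1−A)/(4σ).
T_eq = [1.41×10⁴ × 0.40 / (4 × 5.67×10⁻⁸)]^(1/4) = (2.49×10¹⁰)^(1/4) = 397 K.

T_eq ≈ 397 K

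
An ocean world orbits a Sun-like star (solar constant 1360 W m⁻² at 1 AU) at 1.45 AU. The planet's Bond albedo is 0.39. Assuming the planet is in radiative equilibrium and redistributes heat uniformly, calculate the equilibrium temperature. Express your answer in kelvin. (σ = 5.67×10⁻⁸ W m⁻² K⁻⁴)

Flux at 1.45 AU: S = 1360/1.45² = 647 W m⁻².
Energy balance: absorbed = emitted ⇒ πR²·S(1−A) = 4πR²·σT_eq⁴, so T_eq⁴ = S(1−A)/(4σ).
T_eq = [647 × 0.61 / (4 × 5.67×10⁻⁸)]^(1/4) = (1.74×10⁹)^(1/4) = 204 K.

T_eq ≈ 204 K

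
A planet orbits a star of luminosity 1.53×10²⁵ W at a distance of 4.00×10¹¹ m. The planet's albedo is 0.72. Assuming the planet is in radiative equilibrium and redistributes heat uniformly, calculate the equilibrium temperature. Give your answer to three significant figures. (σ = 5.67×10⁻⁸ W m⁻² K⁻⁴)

Flux: S = L/(4πd²) = 1.53×10²⁵/(4π×(4.00×10¹¹)²) = 7.61 W m⁻².
Energy balance: absorbed = emitted ⇒ πR²·S(1−A) = 4πR²·σT_eq⁴, so T_eq⁴ = S(1−A)/(4σ).
T_eq = [7.61 × 0.28 / (4 × 5.67×10⁻⁸)]^(1/4) = (9.39×10⁶)^(1/4) = 55.4 K.

T_eq ≈ 55.4 K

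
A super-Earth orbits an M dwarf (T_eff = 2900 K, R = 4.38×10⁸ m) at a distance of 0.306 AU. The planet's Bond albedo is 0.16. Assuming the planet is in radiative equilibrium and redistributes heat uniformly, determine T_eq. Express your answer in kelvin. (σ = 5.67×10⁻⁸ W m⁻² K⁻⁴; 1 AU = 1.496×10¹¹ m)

T_eq ≈ 192 K

d = 0.306 AU = 4.58×10¹⁰ m.
L = 4πR_⋆²σT_⋆⁴ = 4π(4.38×10⁸)² × 5.67×10⁻⁸ × (2900)⁴ = 9.67×10²⁴ W.
S = L/(4πd²) = 367 W m⁻².
Energy balance: absorbed = emitted ⇒ πR²·S(1−A) = 4πR²·σT_eq⁴, so T_eq⁴ = S(1−A)/(4σ).
T_eq = [367 × 0.84 / (4 × 5.67×10⁻⁸)]^(1/4) = (1.36×10⁹)^(1/4) = 192 K.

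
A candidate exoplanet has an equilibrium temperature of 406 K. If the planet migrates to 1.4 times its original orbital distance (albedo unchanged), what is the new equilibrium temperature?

T_eq ≈ 343 K

T_eq ∝ L^(1/4) · d^(−1/2).
T′ = 406 / 1.4^(1/2) = 343 K.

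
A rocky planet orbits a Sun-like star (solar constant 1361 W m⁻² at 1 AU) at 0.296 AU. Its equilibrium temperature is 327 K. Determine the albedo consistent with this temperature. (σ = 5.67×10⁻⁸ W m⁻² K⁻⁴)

Flux at 0.296 AU: S = 1361/0.296² = 1.55×10⁴ W m⁻².
From T_eq⁴ = S(1−A)/(4σ): 1−A = 4σT_eq⁴/S.
1−A = 4 × 5.67×10⁻⁸ × (327)⁴ / 1.55×10⁴ = 0.167.

A ≈ 0.83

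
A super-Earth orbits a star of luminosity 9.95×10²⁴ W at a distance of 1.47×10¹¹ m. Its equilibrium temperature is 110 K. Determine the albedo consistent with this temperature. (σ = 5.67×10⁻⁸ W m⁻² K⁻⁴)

A ≈ 0.09

Flux: S = L/(4πd²) = 9.95×10²⁴/(4π×(1.47×10¹¹)²) = 36.6 W m⁻².
From T_eq⁴ = S(1−A)/(4σ): 1−A = 4σT_eq⁴/S.
1−A = 4 × 5.67×10⁻⁸ × (110)⁴ / 36.6 = 0.906.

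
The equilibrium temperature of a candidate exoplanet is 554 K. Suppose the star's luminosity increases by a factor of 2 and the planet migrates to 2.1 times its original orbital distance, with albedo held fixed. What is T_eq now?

T_eq ≈ 455 K

T_eq ∝ L^(1/4) · d^(−1/2).
T′ = 554 × 2^(1/4) / 2.1^(1/2) = 455 K.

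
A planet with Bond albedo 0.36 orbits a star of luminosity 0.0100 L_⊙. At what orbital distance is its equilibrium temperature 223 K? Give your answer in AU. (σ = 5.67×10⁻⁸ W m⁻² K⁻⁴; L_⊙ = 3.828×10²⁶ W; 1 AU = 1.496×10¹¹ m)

L = 0.0100 × 3.828×10²⁶ = 3.83×10²⁴ W.
From T_eq⁴ = L(1−A)/(16πσd²): d = √[L(1−A)/(16πσT_eq⁴)].
d = √[3.83×10²⁴ × 0.64 / (16π × 5.67×10⁻⁸ × (223)⁴)] = 1.86×10¹⁰ m = 0.125 AU.

d ≈ 0.125 AU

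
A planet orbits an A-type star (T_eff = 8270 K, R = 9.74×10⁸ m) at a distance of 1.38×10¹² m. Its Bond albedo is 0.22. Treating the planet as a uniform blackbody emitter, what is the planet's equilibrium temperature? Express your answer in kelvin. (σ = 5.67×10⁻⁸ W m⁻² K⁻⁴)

L = 4πR_⋆²σT_⋆⁴ = 4π(9.74×10⁸)² × 5.67×10⁻⁸ × (8270)⁴ = 3.16×10²⁷ W.
S = L/(4πd²) = 132 W m⁻².
Energy balance: absorbed = emitted ⇒ πR²·S(1−A) = 4πR²·σT_eq⁴, so T_eq⁴ = S(1−A)/(4σ).
T_eq = [132 × 0.78 / (4 × 5.67×10⁻⁸)]^(1/4) = (4.54×10⁸)^(1/4) = 146 K.

T_eq ≈ 146 K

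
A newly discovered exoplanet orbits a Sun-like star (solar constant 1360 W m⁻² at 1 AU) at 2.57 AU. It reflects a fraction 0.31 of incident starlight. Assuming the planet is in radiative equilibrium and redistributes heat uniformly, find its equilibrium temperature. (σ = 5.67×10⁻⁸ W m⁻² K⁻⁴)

T_eq ≈ 158 K

Flux at 2.57 AU: S = 1360/2.57² = 206 W m⁻².
Energy balance: absorbed = emitted ⇒ πR²·S(1−A) = 4πR²·σT_eq⁴, so T_eq⁴ = S(1−A)/(4σ).
T_eq = [206 × 0.69 / (4 × 5.67×10⁻⁸)]^(1/4) = (6.26×10⁸)^(1/4) = 158 K.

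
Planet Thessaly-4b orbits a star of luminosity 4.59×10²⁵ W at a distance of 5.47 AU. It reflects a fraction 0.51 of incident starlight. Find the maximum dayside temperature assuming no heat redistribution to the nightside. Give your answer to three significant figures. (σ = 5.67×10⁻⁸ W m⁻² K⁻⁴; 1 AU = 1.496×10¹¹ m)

d = 5.47 AU = 8.18×10¹¹ m.
Flux: S = L/(4πd²) = 4.59×10²⁵/(4π×(8.18×10¹¹)²) = 5.45 W m⁻².
With no redistribution each surface element balances locally: S(1−A) = σT⁴.
T = [5.45 × 0.49 / 5.67×10⁻⁸]^(1/4) = (4.71×10⁷)^(1/4) = 82.9 K.

T_ss ≈ 82.9 K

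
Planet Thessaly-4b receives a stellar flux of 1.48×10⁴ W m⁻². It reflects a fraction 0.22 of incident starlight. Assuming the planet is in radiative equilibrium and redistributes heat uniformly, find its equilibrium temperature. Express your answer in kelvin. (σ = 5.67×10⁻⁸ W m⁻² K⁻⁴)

T_eq ≈ 475 K

Energy balance: absorbed = emitted ⇒ πR²·S(1−A) = 4πR²·σT_eq⁴, so T_eq⁴ = S(1−A)/(4σ).
T_eq = [1.48×10⁴ × 0.78 / (4 × 5.67×10⁻⁸)]^(1/4) = (5.09×10¹⁰)^(1/4) = 475 K.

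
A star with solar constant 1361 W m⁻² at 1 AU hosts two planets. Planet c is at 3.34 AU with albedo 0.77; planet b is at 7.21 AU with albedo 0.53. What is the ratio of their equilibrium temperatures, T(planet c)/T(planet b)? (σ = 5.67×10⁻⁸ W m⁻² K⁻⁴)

T_eq = [S₀(1−A)/(4σd²)]^(1/4), so T ∝ (1−A)^(1/4) / √d.
T₁ = [1361×0.23/(4×5.67×10⁻⁸×3.34²)]^(1/4) = 105.47 K.
T₂ = [1361×0.47/(4×5.67×10⁻⁸×7.21²)]^(1/4) = 85.82 K.

T₁/T₂ ≈ 1.229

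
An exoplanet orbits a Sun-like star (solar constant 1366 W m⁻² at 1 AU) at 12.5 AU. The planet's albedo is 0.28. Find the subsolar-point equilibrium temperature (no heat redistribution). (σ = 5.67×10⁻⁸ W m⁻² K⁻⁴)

T_ss ≈ 103 K

Flux at 12.5 AU: S = 1366/12.5² = 8.74 W m⁻².
At the subsolar point the surface absorbs S(1−A) and emits σT⁴ per unit area — no factor of 4, since only the local patch is in balance.
T = [8.74 × 0.72 / 5.67×10⁻⁸]^(1/4) = (1.11×10⁸)^(1/4) = 103 K.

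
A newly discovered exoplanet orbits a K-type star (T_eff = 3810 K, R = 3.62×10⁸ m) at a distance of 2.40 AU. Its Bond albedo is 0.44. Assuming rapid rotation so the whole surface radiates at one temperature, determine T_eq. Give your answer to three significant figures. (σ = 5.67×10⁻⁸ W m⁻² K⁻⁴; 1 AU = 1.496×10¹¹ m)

T_eq ≈ 74.0 K

d = 2.40 AU = 3.59×10¹¹ m.
L = 4πR_⋆²σT_⋆⁴ = 4π(3.62×10⁸)² × 5.67×10⁻⁸ × (3810)⁴ = 1.97×10²⁵ W.
S = L/(4πd²) = 12.1 W m⁻².
Energy balance: absorbed = emitted ⇒ πR²·S(1−A) = 4πR²·σT_eq⁴, so T_eq⁴ = S(1−A)/(4σ).
T_eq = [12.1 × 0.56 / (4 × 5.67×10⁻⁸)]^(1/4) = (3.00×10⁷)^(1/4) = 74.0 K.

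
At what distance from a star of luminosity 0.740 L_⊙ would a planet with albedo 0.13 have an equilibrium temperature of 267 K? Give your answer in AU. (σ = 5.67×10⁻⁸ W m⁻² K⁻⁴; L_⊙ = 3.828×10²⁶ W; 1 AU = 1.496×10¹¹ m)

L = 0.740 × 3.828×10²⁶ = 2.83×10²⁶ W.
From T_eq⁴ = L(1−A)/(16πσd²): d = √[L(1−A)/(16πσT_eq⁴)].
d = √[2.83×10²⁶ × 0.87 / (16π × 5.67×10⁻⁸ × (267)⁴)] = 1.30×10¹¹ m = 0.872 AU.

d ≈ 0.872 AU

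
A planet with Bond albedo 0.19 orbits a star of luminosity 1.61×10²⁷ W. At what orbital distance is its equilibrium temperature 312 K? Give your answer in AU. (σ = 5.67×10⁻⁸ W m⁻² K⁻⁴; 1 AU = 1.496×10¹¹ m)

d ≈ 1.47 AU

From T_eq⁴ = L(1−A)/(16πσd²): d = √[L(1−A)/(16πσT_eq⁴)].
d = √[1.61×10²⁷ × 0.81 / (16π × 5.67×10⁻⁸ × (312)⁴)] = 2.20×10¹¹ m = 1.47 AU.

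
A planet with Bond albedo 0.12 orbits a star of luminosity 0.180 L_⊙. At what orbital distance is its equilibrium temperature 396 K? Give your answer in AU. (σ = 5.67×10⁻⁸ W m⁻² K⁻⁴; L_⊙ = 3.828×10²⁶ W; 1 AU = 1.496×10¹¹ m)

L = 0.180 × 3.828×10²⁶ = 6.89×10²⁵ W.
From T_eq⁴ = L(1−A)/(16πσd²): d = √[L(1−A)/(16πσT_eq⁴)].
d = √[6.89×10²⁵ × 0.88 / (16π × 5.67×10⁻⁸ × (396)⁴)] = 2.94×10¹⁰ m = 0.197 AU.

d ≈ 0.197 AU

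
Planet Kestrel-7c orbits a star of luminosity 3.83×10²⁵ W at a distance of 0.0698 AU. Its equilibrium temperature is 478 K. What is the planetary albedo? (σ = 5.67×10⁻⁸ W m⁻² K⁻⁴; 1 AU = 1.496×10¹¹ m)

A ≈ 0.58

d = 0.0698 AU = 1.04×10¹⁰ m.
Flux: S = L/(4πd²) = 3.83×10²⁵/(4π×(1.04×10¹⁰)²) = 2.80×10⁴ W m⁻².
From T_eq⁴ = S(1−A)/(4σ): 1−A = 4σT_eq⁴/S.
1−A = 4 × 5.67×10⁻⁸ × (478)⁴ / 2.80×10⁴ = 0.424.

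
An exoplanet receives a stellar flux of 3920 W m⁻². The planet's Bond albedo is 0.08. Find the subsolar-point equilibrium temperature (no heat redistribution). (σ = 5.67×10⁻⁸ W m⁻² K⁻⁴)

T_ss ≈ 502 K

At the subsolar point the surface absorbs S(1−A) and emits σT⁴ per unit area — no factor of 4, since only the local patch is in balance.
T = [3920 × 0.92 / 5.67×10⁻⁸]^(1/4) = (6.36×10¹⁰)^(1/4) = 502 K.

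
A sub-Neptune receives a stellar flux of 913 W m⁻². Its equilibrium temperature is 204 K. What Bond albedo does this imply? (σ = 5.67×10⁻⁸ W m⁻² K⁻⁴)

A ≈ 0.57

From T_eq⁴ = S(1−A)/(4σ): 1−A = 4σT_eq⁴/S.
1−A = 4 × 5.67×10⁻⁸ × (204)⁴ / 913 = 0.430.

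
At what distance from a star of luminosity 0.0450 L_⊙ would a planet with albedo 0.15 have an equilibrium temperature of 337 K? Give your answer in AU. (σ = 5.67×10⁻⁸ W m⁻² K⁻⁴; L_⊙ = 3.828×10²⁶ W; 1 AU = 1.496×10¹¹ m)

d ≈ 0.133 AU

L = 0.0450 × 3.828×10²⁶ = 1.72×10²⁵ W.
From T_eq⁴ = L(1−A)/(16πσd²): d = √[L(1−A)/(16πσT_eq⁴)].
d = √[1.72×10²⁵ × 0.85 / (16π × 5.67×10⁻⁸ × (337)⁴)] = 2.00×10¹⁰ m = 0.133 AU.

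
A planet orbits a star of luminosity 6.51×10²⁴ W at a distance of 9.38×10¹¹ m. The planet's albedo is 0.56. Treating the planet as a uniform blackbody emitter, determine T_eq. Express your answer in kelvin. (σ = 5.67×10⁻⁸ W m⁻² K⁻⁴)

T_eq ≈ 32.7 K

Flux: S = L/(4πd²) = 6.51×10²⁴/(4π×(9.38×10¹¹)²) = 0.589 W m⁻².
Energy balance: absorbed = emitted ⇒ πR²·S(1−A) = 4πR²·σT_eq⁴, so T_eq⁴ = S(1−A)/(4σ).
T_eq = [0.589 × 0.44 / (4 × 5.67×10⁻⁸)]^(1/4) = (1.14×10⁶)^(1/4) = 32.7 K.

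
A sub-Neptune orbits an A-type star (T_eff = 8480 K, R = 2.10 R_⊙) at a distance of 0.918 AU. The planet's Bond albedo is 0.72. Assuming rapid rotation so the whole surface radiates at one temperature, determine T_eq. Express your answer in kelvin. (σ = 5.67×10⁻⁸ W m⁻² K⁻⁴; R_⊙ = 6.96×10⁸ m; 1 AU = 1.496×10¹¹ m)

T_eq ≈ 450 K

R_⋆ = 2.10 × 6.96×10⁸ = 1.46×10⁹ m.
d = 0.918 AU = 1.37×10¹¹ m.
L = 4πR_⋆²σT_⋆⁴ = 4π(1.46×10⁹)² × 5.67×10⁻⁸ × (8480)⁴ = 7.87×10²⁷ W.
S = L/(4πd²) = 3.32×10⁴ W m⁻².
Energy balance: absorbed = emitted ⇒ πR²·S(1−A) = 4πR²·σT_eq⁴, so T_eq⁴ = S(1−A)/(4σ).
T_eq = [3.32×10⁴ × 0.28 / (4 × 5.67×10⁻⁸)]^(1/4) = (4.10×10¹⁰)^(1/4) = 450 K.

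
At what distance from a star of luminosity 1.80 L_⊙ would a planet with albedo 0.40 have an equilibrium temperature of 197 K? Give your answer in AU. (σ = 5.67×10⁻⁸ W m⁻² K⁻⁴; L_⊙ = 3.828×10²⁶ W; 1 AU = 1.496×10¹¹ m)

L = 1.80 × 3.828×10²⁶ = 6.89×10²⁶ W.
From T_eq⁴ = L(1−A)/(16πσd²): d = √[L(1−A)/(16πσT_eq⁴)].
d = √[6.89×10²⁶ × 0.60 / (16π × 5.67×10⁻⁸ × (197)⁴)] = 3.10×10¹¹ m = 2.07 AU.

d ≈ 2.07 AU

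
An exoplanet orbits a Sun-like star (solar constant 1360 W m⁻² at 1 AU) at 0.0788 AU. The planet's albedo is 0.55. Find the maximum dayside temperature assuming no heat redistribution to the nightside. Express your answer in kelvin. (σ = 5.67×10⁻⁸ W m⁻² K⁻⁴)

T_ss ≈ 1150 K

Flux at 0.0788 AU: S = 1360/0.0788² = 2.19×10⁵ W m⁻².
With no redistribution each surface element balances locally: S(1−A) = σT⁴.
T = [2.19×10⁵ × 0.45 / 5.67×10⁻⁸]^(1/4) = (1.74×10¹²)^(1/4) = 1150 K.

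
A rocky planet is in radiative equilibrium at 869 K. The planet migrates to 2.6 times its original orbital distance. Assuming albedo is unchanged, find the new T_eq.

T_eq ∝ L^(1/4) · d^(−1/2).
T′ = 869 / 2.6^(1/2) = 539 K.

T_eq ≈ 539 K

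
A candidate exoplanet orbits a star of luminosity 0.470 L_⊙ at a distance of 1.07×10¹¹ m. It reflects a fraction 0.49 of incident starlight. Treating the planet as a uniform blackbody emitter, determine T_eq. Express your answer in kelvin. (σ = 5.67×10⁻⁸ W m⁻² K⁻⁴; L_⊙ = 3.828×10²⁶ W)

T_eq ≈ 230 K

L = 0.470 × 3.828×10²⁶ = 1.80×10²⁶ W.
Flux: S = L/(4πd²) = 1.80×10²⁶/(4π×(1.07×10¹¹)²) = 1250 W m⁻².
Energy balance: absorbed = emitted ⇒ πR²·S(1−A) = 4πR²·σT_eq⁴, so T_eq⁴ = S(1−A)/(4σ).
T_eq = [1250 × 0.51 / (4 × 5.67×10⁻⁸)]^(1/4) = (2.81×10⁹)^(1/4) = 230 K.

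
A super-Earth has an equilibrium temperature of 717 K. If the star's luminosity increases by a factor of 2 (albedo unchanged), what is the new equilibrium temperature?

T_eq ∝ L^(1/4) · d^(−1/2).
T′ = 717 × 2^(1/4) = 853 K.

T_eq ≈ 853 K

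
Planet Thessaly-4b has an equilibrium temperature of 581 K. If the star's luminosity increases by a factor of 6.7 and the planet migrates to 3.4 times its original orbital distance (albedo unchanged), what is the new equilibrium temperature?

T_eq ≈ 507 K

T_eq ∝ L^(1/4) · d^(−1/2).
T′ = 581 × 6.7^(1/4) / 3.4^(1/2) = 507 K.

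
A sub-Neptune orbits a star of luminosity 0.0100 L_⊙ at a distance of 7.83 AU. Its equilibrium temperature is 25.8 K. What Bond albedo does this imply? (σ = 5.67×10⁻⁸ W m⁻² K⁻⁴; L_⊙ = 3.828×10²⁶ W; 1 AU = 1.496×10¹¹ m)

A ≈ 0.55

d = 7.83 AU = 1.17×10¹² m.
L = 0.0100 × 3.828×10²⁶ = 3.83×10²⁴ W.
Flux: S = L/(4πd²) = 3.83×10²⁴/(4π×(1.17×10¹²)²) = 0.222 W m⁻².
From T_eq⁴ = S(1−A)/(4σ): 1−A = 4σT_eq⁴/S.
1−A = 4 × 5.67×10⁻⁸ × (25.8)⁴ / 0.222 = 0.453.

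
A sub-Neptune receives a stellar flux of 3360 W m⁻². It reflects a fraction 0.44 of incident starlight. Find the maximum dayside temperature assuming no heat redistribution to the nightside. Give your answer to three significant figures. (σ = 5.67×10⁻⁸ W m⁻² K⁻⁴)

With no redistribution each surface element balances locally: S(1−A) = σT⁴.
T = [3360 × 0.56 / 5.67×10⁻⁸]^(1/4) = (3.32×10¹⁰)^(1/4) = 427 K.

T_ss ≈ 427 K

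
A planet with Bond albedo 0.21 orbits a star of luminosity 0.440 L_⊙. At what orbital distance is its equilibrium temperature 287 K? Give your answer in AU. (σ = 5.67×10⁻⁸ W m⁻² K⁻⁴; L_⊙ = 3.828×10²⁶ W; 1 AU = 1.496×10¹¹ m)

L = 0.440 × 3.828×10²⁶ = 1.68×10²⁶ W.
From T_eq⁴ = L(1−A)/(16πσd²): d = √[L(1−A)/(16πσT_eq⁴)].
d = √[1.68×10²⁶ × 0.79 / (16π × 5.67×10⁻⁸ × (287)⁴)] = 8.30×10¹⁰ m = 0.555 AU.

d ≈ 0.555 AU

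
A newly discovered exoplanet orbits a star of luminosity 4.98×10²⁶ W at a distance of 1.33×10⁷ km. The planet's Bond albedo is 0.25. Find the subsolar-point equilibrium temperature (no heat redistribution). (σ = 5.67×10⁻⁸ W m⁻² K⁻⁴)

T_ss ≈ 1310 K

d = 1.33×10⁷ km = 1.33×10¹⁰ m.
Flux: S = L/(4πd²) = 4.98×10²⁶/(4π×(1.33×10¹⁰)²) = 2.24×10⁵ W m⁻².
At the subsolar point the surface absorbs S(1−A) and emits σT⁴ per unit area — no factor of 4, since only the local patch is in balance.
T = [2.24×10⁵ × 0.75 / 5.67×10⁻⁸]^(1/4) = (2.96×10¹²)^(1/4) = 1310 K.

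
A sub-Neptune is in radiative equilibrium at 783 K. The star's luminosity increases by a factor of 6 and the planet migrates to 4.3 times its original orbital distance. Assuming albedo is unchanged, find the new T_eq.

T_eq ≈ 591 K

T_eq ∝ L^(1/4) · d^(−1/2).
T′ = 783 × 6^(1/4) / 4.3^(1/2) = 591 K.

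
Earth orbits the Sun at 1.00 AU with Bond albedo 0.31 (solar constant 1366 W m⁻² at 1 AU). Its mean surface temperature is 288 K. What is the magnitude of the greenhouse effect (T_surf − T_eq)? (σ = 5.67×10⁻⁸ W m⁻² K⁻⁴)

ΔT ≈ 34.1 K

S = 1366/1.00² = 1366 W m⁻².
T_eq = [S(1−A)/(4σ)]^(1/4) = [1366×0.69/(4×5.67×10⁻⁸)]^(1/4) = 253.9 K.
ΔT = T_surf − T_eq = 288 − 253.9.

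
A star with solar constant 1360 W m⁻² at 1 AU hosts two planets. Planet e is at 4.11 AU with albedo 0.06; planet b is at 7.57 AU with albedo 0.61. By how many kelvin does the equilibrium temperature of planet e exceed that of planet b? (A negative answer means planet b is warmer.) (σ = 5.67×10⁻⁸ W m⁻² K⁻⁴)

T_eq = [S₀(1−A)/(4σd²)]^(1/4), so T ∝ (1−A)^(1/4) / √d.
T₁ = [1360×0.94/(4×5.67×10⁻⁸×4.11²)]^(1/4) = 135.16 K.
T₂ = [1360×0.39/(4×5.67×10⁻⁸×7.57²)]^(1/4) = 79.93 K.

ΔT ≈ 55.2 K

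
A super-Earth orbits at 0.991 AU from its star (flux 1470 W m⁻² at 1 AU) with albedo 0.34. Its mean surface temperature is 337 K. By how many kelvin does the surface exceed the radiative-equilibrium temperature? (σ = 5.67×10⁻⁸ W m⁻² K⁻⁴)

S = 1470/0.991² = 1497 W m⁻².
T_eq = [S(1−A)/(4σ)]^(1/4) = [1497×0.66/(4×5.67×10⁻⁸)]^(1/4) = 256.9 K.
ΔT = T_surf − T_eq = 337 − 256.9.

ΔT ≈ 80.1 K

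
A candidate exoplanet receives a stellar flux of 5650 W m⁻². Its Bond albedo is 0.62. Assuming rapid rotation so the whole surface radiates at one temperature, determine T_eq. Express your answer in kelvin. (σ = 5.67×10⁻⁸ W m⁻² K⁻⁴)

T_eq ≈ 312 K

Energy balance: absorbed = emitted ⇒ πR²·S(1−A) = 4πR²·σT_eq⁴, so T_eq⁴ = S(1−A)/(4σ).
T_eq = [5650 × 0.38 / (4 × 5.67×10⁻⁸)]^(1/4) = (9.47×10⁹)^(1/4) = 312 K.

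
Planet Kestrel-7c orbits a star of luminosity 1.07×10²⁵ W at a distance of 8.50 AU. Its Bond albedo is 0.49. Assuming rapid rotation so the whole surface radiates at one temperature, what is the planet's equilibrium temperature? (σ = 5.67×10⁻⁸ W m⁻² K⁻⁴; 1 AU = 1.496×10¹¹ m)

d = 8.50 AU = 1.27×10¹² m.
Flux: S = L/(4πd²) = 1.07×10²⁵/(4π×(1.27×10¹²)²) = 0.527 W m⁻².
Energy balance: absorbed = emitted ⇒ πR²·S(1−A) = 4πR²·σT_eq⁴, so T_eq⁴ = S(1−A)/(4σ).
T_eq = [0.527 × 0.51 / (4 × 5.67×10⁻⁸)]^(1/4) = (1.18×10⁶)^(1/4) = 33.0 K.

T_eq ≈ 33.0 K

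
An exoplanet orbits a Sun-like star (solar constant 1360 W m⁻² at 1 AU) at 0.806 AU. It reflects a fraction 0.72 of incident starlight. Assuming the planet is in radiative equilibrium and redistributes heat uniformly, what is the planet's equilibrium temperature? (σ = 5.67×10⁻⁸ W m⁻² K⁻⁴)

T_eq ≈ 225 K

Flux at 0.806 AU: S = 1360/0.806² = 2090 W m⁻².
Energy balance: absorbed = emitted ⇒ πR²·S(1−A) = 4πR²·σT_eq⁴, so T_eq⁴ = S(1−A)/(4σ).
T_eq = [2090 × 0.28 / (4 × 5.67×10⁻⁸)]^(1/4) = (2.58×10⁹)^(1/4) = 225 K.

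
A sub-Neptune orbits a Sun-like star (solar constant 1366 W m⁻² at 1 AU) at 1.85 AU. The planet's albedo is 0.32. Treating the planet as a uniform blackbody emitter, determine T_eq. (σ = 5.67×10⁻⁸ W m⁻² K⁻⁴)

T_eq ≈ 186 K

Flux at 1.85 AU: S = 1366/1.85² = 399 W m⁻².
Energy balance: absorbed = emitted ⇒ πR²·S(1−A) = 4πR²·σT_eq⁴, so T_eq⁴ = S(1−A)/(4σ).
T_eq = [399 × 0.68 / (4 × 5.67×10⁻⁸)]^(1/4) = (1.20×10⁹)^(1/4) = 186 K.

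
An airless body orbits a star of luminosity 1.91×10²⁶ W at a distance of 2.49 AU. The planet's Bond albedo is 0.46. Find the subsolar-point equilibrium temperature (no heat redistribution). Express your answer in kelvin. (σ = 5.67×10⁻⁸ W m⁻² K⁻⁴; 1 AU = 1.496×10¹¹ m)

T_ss ≈ 180 K

d = 2.49 AU = 3.73×10¹¹ m.
Flux: S = L/(4πd²) = 1.91×10²⁶/(4π×(3.73×10¹¹)²) = 110 W m⁻².
At the subsolar point the surface absorbs S(1−A) and emits σT⁴ per unit area — no factor of 4, since only the local patch is in balance.
T = [110 × 0.54 / 5.67×10⁻⁸]^(1/4) = (1.04×10⁹)^(1/4) = 180 K.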